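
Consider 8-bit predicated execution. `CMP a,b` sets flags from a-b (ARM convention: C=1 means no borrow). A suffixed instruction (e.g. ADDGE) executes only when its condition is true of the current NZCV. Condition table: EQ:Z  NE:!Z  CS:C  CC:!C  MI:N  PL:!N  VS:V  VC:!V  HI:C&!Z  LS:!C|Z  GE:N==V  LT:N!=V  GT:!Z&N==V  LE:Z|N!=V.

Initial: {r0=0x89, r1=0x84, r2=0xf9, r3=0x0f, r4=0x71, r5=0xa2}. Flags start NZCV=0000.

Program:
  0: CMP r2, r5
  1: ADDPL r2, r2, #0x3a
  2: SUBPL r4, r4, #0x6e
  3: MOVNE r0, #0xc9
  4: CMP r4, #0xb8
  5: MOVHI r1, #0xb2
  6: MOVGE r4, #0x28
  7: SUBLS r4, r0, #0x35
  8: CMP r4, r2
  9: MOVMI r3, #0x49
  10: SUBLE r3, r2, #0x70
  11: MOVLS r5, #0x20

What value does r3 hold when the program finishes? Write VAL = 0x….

VAL = 0xc3

[0] flags=0010 → (cmp)
[1] flags=0010 PL?T → r2=0x33
[2] flags=0010 PL?T → r4=0x03
[3] flags=0010 NE?T → r0=0xc9
[4] flags=0000 → (cmp)
[5] flags=0000 HI?F → skip
[6] flags=0000 GE?T → r4=0x28
[7] flags=0000 LS?T → r4=0x94
[8] flags=0011 → (cmp)
[9] flags=0011 MI?F → skip
[10] flags=0011 LE?T → r3=0xc3
[11] flags=0011 LS?F → skip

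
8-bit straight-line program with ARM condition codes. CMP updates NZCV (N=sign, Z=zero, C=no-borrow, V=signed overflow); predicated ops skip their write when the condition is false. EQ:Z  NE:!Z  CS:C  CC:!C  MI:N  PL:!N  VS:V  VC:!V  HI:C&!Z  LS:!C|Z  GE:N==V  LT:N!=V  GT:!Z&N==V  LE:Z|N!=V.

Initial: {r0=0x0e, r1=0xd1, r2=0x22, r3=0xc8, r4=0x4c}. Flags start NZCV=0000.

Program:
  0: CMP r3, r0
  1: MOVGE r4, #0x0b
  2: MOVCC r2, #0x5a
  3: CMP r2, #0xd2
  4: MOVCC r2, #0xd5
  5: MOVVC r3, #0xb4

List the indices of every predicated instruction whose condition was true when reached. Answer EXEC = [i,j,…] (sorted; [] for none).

EXEC = [4,5]

[0] flags=1010 → (cmp)
[1] flags=1010 GE?F → skip
[2] flags=1010 CC?F → skip
[3] flags=0000 → (cmp)
[4] flags=0000 CC?T → r2=0xd5
[5] flags=0000 VC?T → r3=0xb4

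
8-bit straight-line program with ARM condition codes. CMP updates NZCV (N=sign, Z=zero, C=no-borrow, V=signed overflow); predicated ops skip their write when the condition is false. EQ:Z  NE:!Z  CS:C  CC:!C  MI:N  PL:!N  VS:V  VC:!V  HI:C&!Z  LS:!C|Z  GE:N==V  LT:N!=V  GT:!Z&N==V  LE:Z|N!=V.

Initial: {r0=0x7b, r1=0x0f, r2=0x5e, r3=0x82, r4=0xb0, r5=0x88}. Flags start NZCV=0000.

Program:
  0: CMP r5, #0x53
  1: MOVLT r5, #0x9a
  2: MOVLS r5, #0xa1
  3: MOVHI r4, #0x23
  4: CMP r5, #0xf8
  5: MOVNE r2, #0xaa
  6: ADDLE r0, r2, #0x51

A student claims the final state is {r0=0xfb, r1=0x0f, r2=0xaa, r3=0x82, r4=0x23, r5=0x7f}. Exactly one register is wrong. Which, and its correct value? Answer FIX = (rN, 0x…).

FIX = (r5, 0x9a)

[0] flags=0011 → (cmp)
[1] flags=0011 LT?T → r5=0x9a
[2] flags=0011 LS?F → skip
[3] flags=0011 HI?T → r4=0x23
[4] flags=1000 → (cmp)
[5] flags=1000 NE?T → r2=0xaa
[6] flags=1000 LE?T → r0=0xfb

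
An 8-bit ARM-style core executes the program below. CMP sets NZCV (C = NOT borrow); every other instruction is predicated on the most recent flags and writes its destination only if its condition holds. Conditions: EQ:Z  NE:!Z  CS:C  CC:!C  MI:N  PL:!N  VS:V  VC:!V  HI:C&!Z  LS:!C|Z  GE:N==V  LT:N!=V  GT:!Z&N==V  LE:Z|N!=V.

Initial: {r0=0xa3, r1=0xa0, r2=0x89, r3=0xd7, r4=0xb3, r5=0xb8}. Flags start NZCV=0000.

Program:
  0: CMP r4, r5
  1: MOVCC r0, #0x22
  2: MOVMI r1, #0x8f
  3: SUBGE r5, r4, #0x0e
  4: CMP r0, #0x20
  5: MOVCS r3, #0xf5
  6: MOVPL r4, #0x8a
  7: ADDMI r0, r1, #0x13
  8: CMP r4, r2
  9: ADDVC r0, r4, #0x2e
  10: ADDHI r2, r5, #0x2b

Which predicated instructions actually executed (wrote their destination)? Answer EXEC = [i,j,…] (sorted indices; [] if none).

EXEC = [1,2,5,6,9,10]

[0] flags=1000 → (cmp)
[1] flags=1000 CC?T → r0=0x22
[2] flags=1000 MI?T → r1=0x8f
[3] flags=1000 GE?F → skip
[4] flags=0010 → (cmp)
[5] flags=0010 CS?T → r3=0xf5
[6] flags=0010 PL?T → r4=0x8a
[7] flags=0010 MI?F → skip
[8] flags=0010 → (cmp)
[9] flags=0010 VC?T → r0=0xb8
[10] flags=0010 HI?T → r2=0xe3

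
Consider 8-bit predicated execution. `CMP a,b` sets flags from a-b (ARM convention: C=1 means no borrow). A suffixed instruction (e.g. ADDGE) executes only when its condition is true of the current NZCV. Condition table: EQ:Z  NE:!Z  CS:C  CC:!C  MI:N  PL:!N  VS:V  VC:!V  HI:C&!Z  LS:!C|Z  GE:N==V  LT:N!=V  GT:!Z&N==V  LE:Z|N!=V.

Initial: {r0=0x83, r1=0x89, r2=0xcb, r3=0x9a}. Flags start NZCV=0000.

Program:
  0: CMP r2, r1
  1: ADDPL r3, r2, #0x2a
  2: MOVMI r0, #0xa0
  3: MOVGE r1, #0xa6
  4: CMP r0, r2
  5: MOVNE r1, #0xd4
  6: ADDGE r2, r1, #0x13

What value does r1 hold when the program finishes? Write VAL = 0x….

VAL = 0xd4

0: ✓ CMP  NZCV=0010
1: ✓ ADDPL  r3←0xf5
2: · MOVMI
3: ✓ MOVGE  r1←0xa6
4: ✓ CMP  NZCV=1000
5: ✓ MOVNE  r1←0xd4
6: · ADDGE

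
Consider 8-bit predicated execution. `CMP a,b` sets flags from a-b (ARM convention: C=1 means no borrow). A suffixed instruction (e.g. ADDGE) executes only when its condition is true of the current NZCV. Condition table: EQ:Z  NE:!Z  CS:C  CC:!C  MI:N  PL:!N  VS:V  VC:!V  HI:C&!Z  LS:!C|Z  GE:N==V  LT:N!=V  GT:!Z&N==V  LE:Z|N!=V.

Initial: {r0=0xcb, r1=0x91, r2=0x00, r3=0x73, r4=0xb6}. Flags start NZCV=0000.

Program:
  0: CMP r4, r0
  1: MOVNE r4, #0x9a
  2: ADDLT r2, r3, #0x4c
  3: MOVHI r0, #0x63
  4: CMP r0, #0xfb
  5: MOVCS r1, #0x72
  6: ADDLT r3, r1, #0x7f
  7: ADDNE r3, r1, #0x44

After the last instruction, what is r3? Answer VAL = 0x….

[0] flags=1000 → (cmp)
[1] flags=1000 NE?T → r4=0x9a
[2] flags=1000 LT?T → r2=0xbf
[3] flags=1000 HI?F → skip
[4] flags=1000 → (cmp)
[5] flags=1000 CS?F → skip
[6] flags=1000 LT?T → r3=0x10
[7] flags=1000 NE?T → r3=0xd5

VAL = 0xd5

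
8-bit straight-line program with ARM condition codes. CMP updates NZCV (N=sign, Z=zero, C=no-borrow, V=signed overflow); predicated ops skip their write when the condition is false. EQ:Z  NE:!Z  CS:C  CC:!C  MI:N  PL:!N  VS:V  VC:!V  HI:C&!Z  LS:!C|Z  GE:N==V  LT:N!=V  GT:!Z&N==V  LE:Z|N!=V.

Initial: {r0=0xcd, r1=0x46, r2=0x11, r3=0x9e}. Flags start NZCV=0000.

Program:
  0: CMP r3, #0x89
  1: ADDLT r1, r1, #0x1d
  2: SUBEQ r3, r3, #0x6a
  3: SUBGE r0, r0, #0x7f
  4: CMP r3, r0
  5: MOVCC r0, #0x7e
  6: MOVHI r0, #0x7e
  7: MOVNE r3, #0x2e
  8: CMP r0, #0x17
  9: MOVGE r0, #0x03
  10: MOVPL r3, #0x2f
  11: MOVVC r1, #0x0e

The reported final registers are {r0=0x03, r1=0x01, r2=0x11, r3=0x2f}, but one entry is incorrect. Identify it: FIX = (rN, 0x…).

FIX = (r1, 0x0e)

[0] flags=0010 → (cmp)
[1] flags=0010 LT?F → skip
[2] flags=0010 EQ?F → skip
[3] flags=0010 GE?T → r0=0x4e
[4] flags=0011 → (cmp)
[5] flags=0011 CC?F → skip
[6] flags=0011 HI?T → r0=0x7e
[7] flags=0011 NE?T → r3=0x2e
[8] flags=0010 → (cmp)
[9] flags=0010 GE?T → r0=0x03
[10] flags=0010 PL?T → r3=0x2f
[11] flags=0010 VC?T → r1=0x0e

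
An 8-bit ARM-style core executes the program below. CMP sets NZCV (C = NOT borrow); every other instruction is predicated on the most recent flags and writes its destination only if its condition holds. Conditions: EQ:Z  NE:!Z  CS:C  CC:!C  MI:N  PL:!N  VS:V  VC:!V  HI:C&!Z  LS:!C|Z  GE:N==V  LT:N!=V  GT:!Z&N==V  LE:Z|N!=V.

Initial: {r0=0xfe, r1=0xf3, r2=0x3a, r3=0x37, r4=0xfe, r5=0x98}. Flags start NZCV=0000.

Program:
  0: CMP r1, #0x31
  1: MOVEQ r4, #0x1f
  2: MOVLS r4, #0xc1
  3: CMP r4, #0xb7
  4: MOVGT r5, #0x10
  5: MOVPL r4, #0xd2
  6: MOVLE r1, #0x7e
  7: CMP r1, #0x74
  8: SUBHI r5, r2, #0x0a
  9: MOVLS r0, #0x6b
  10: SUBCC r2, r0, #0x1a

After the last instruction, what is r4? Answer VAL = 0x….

[0] flags=1010 → (cmp)
[1] flags=1010 EQ?F → skip
[2] flags=1010 LS?F → skip
[3] flags=0010 → (cmp)
[4] flags=0010 GT?T → r5=0x10
[5] flags=0010 PL?T → r4=0xd2
[6] flags=0010 LE?F → skip
[7] flags=0011 → (cmp)
[8] flags=0011 HI?T → r5=0x30
[9] flags=0011 LS?F → skip
[10] flags=0011 CC?F → skip

VAL = 0xd2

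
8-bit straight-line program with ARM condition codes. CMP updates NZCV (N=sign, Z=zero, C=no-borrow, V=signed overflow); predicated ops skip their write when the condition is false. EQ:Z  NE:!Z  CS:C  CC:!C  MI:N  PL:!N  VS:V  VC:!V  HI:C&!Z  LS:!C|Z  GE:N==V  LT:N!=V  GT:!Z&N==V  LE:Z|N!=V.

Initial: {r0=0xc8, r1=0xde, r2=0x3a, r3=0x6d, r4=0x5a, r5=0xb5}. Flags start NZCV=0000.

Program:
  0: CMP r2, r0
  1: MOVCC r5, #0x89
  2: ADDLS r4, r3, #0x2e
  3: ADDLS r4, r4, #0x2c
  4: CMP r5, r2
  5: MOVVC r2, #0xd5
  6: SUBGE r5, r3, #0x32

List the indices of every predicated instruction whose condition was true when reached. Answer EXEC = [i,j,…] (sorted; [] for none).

0: ✓ CMP  NZCV=0000
1: ✓ MOVCC  r5←0x89
2: ✓ ADDLS  r4←0x9b
3: ✓ ADDLS  r4←0xc7
4: ✓ CMP  NZCV=0011
5: · MOVVC
6: · SUBGE

EXEC = [1,2,3]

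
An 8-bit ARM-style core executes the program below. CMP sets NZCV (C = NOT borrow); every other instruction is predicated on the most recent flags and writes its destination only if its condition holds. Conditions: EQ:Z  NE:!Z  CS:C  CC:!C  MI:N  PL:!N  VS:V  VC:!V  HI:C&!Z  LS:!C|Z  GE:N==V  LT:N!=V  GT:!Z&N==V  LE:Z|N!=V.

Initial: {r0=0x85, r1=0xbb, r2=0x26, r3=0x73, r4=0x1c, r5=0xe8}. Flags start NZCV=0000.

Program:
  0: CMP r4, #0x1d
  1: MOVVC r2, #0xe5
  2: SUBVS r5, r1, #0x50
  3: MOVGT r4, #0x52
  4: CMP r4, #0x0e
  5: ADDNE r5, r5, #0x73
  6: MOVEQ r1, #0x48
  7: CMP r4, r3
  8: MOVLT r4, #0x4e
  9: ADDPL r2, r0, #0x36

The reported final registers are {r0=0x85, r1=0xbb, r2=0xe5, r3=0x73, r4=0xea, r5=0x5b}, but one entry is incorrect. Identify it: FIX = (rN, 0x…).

[0] flags=1000 → (cmp)
[1] flags=1000 VC?T → r2=0xe5
[2] flags=1000 VS?F → skip
[3] flags=1000 GT?F → skip
[4] flags=0010 → (cmp)
[5] flags=0010 NE?T → r5=0x5b
[6] flags=0010 EQ?F → skip
[7] flags=1000 → (cmp)
[8] flags=1000 LT?T → r4=0x4e
[9] flags=1000 PL?F → skip

FIX = (r4, 0x4e)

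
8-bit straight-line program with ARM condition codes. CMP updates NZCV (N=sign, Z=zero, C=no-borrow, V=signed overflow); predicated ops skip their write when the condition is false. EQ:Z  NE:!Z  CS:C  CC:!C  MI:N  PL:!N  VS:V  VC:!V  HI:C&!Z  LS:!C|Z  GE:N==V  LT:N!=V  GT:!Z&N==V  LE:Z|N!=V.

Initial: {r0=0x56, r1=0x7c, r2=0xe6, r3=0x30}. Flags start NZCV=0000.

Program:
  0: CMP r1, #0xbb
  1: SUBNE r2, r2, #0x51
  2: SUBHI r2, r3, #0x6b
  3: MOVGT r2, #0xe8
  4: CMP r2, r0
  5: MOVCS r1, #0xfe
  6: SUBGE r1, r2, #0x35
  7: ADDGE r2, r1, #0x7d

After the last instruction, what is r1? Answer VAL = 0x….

VAL = 0xfe

0: ✓ CMP  NZCV=1001
1: ✓ SUBNE  r2←0x95
2: · SUBHI
3: ✓ MOVGT  r2←0xe8
4: ✓ CMP  NZCV=1010
5: ✓ MOVCS  r1←0xfe
6: · SUBGE
7: · ADDGE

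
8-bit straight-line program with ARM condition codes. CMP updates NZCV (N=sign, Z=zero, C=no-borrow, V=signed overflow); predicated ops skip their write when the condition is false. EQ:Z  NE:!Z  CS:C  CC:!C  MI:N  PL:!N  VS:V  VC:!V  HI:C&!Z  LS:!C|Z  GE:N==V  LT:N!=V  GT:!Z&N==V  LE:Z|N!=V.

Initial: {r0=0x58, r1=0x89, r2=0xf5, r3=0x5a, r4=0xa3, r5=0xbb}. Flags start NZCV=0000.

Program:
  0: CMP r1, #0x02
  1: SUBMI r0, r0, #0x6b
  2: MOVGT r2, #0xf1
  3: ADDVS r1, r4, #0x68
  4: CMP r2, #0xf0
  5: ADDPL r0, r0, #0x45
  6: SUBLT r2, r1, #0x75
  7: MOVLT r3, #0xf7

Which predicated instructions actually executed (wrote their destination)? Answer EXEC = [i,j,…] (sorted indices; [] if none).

EXEC = [1,5]

0: ✓ CMP  NZCV=1010
1: ✓ SUBMI  r0←0xed
2: · MOVGT
3: · ADDVS
4: ✓ CMP  NZCV=0010
5: ✓ ADDPL  r0←0x32
6: · SUBLT
7: · MOVLT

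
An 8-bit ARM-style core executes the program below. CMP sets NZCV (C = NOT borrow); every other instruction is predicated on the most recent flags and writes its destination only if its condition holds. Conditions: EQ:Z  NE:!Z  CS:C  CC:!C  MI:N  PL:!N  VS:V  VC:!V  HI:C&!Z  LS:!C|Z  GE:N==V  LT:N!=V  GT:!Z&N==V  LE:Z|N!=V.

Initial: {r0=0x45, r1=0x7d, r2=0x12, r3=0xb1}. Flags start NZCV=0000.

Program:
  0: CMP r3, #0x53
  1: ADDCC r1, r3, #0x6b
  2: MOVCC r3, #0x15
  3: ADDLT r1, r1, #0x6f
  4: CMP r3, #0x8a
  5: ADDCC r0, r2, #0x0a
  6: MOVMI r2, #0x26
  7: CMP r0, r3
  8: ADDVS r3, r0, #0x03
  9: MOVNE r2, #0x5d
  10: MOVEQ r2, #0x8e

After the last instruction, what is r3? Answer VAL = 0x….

VAL = 0x48

[0] flags=0011 → (cmp)
[1] flags=0011 CC?F → skip
[2] flags=0011 CC?F → skip
[3] flags=0011 LT?T → r1=0xec
[4] flags=0010 → (cmp)
[5] flags=0010 CC?F → skip
[6] flags=0010 MI?F → skip
[7] flags=1001 → (cmp)
[8] flags=1001 VS?T → r3=0x48
[9] flags=1001 NE?T → r2=0x5d
[10] flags=1001 EQ?F → skip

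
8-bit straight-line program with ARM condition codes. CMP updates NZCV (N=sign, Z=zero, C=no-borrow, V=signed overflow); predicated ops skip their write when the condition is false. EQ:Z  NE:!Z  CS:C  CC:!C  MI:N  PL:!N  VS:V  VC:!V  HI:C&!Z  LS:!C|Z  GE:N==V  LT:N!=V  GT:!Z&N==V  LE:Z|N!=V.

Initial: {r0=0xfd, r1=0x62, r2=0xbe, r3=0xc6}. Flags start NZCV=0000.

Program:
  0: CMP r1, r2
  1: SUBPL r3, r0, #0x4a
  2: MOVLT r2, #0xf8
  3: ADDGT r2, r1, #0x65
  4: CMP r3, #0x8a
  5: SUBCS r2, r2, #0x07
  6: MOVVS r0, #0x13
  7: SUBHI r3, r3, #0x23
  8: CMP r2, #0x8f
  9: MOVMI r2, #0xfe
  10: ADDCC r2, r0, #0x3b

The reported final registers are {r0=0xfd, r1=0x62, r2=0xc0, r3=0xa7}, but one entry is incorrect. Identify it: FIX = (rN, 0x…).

FIX = (r3, 0xa3)

[0] flags=1001 → (cmp)
[1] flags=1001 PL?F → skip
[2] flags=1001 LT?F → skip
[3] flags=1001 GT?T → r2=0xc7
[4] flags=0010 → (cmp)
[5] flags=0010 CS?T → r2=0xc0
[6] flags=0010 VS?F → skip
[7] flags=0010 HI?T → r3=0xa3
[8] flags=0010 → (cmp)
[9] flags=0010 MI?F → skip
[10] flags=0010 CC?F → skip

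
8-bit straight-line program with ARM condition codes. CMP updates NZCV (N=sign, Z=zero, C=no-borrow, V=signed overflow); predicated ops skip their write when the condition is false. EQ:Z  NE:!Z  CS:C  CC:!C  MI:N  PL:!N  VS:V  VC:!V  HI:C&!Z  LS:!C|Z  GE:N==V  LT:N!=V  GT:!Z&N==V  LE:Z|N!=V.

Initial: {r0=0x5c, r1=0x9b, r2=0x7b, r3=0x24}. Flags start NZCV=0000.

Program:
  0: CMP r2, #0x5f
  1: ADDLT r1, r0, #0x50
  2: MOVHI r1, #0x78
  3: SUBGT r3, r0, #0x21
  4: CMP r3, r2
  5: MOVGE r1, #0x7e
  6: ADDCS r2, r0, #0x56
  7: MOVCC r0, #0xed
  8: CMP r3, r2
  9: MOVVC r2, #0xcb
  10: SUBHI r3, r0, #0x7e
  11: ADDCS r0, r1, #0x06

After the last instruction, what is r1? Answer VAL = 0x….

[0] flags=0010 → (cmp)
[1] flags=0010 LT?F → skip
[2] flags=0010 HI?T → r1=0x78
[3] flags=0010 GT?T → r3=0x3b
[4] flags=1000 → (cmp)
[5] flags=1000 GE?F → skip
[6] flags=1000 CS?F → skip
[7] flags=1000 CC?T → r0=0xed
[8] flags=1000 → (cmp)
[9] flags=1000 VC?T → r2=0xcb
[10] flags=1000 HI?F → skip
[11] flags=1000 CS?F → skip

VAL = 0x78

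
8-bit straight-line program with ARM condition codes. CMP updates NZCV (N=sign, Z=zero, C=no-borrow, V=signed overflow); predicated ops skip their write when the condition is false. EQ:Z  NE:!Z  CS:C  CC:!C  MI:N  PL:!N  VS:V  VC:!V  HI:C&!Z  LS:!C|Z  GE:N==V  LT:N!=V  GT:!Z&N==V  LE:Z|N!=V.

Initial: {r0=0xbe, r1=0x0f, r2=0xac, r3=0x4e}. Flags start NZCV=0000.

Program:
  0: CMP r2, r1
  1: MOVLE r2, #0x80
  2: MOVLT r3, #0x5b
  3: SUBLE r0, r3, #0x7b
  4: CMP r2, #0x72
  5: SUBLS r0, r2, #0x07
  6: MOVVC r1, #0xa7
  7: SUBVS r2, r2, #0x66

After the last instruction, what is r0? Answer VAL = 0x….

VAL = 0xe0

0: ✓ CMP  NZCV=1010
1: ✓ MOVLE  r2←0x80
2: ✓ MOVLT  r3←0x5b
3: ✓ SUBLE  r0←0xe0
4: ✓ CMP  NZCV=0011
5: · SUBLS
6: · MOVVC
7: ✓ SUBVS  r2←0x1a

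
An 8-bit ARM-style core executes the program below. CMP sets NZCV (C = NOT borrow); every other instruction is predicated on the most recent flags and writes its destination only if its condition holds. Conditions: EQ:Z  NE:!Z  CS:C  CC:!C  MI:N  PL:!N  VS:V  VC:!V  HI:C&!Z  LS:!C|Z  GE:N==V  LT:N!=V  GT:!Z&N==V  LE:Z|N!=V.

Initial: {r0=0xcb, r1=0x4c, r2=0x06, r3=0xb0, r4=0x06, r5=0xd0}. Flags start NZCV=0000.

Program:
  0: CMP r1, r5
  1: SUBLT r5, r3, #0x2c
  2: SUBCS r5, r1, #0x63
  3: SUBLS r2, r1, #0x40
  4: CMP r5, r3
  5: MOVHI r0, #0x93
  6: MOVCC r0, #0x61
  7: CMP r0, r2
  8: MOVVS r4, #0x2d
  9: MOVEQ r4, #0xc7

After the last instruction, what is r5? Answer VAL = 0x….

0: ✓ CMP  NZCV=0000
1: · SUBLT
2: · SUBCS
3: ✓ SUBLS  r2←0x0c
4: ✓ CMP  NZCV=0010
5: ✓ MOVHI  r0←0x93
6: · MOVCC
7: ✓ CMP  NZCV=1010
8: · MOVVS
9: · MOVEQ

VAL = 0xd0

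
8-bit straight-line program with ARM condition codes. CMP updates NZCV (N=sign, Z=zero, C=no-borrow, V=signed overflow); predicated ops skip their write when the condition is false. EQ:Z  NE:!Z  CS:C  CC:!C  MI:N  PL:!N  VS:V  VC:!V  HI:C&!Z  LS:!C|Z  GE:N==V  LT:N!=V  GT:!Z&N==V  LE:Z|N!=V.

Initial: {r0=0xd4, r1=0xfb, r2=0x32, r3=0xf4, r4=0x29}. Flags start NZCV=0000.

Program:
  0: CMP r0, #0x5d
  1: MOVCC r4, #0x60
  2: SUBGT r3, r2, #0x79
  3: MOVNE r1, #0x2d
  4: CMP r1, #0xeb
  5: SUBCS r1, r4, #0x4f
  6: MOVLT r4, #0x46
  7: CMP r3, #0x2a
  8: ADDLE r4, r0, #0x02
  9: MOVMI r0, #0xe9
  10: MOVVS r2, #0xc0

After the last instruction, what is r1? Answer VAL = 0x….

0: ✓ CMP  NZCV=0011
1: · MOVCC
2: · SUBGT
3: ✓ MOVNE  r1←0x2d
4: ✓ CMP  NZCV=0000
5: · SUBCS
6: · MOVLT
7: ✓ CMP  NZCV=1010
8: ✓ ADDLE  r4←0xd6
9: ✓ MOVMI  r0←0xe9
10: · MOVVS

VAL = 0x2d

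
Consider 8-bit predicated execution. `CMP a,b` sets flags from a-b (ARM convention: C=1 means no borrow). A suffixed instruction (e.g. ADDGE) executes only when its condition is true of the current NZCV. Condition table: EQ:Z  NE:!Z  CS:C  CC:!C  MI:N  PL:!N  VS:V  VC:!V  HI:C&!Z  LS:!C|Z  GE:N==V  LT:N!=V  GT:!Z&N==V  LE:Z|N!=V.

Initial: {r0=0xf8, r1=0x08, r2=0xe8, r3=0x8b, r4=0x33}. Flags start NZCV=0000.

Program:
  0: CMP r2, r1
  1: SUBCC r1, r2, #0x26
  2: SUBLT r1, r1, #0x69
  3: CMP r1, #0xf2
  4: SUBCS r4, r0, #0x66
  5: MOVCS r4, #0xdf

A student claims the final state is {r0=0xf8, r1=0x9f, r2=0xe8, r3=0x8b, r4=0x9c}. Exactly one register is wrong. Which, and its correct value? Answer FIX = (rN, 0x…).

FIX = (r4, 0x33)

[0] flags=1010 → (cmp)
[1] flags=1010 CC?F → skip
[2] flags=1010 LT?T → r1=0x9f
[3] flags=1000 → (cmp)
[4] flags=1000 CS?F → skip
[5] flags=1000 CS?F → skip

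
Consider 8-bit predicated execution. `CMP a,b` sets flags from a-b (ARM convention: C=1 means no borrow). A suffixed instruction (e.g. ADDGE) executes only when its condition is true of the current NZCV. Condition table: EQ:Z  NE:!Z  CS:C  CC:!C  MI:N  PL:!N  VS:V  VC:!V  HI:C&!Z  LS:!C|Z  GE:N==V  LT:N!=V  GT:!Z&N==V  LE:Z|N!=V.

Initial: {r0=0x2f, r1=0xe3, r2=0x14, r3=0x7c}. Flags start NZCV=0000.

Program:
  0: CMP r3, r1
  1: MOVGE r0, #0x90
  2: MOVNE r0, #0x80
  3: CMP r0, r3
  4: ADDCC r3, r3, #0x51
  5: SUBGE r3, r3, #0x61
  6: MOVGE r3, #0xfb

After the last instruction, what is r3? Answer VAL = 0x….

VAL = 0x7c

0: ✓ CMP  NZCV=1001
1: ✓ MOVGE  r0←0x90
2: ✓ MOVNE  r0←0x80
3: ✓ CMP  NZCV=0011
4: · ADDCC
5: · SUBGE
6: · MOVGE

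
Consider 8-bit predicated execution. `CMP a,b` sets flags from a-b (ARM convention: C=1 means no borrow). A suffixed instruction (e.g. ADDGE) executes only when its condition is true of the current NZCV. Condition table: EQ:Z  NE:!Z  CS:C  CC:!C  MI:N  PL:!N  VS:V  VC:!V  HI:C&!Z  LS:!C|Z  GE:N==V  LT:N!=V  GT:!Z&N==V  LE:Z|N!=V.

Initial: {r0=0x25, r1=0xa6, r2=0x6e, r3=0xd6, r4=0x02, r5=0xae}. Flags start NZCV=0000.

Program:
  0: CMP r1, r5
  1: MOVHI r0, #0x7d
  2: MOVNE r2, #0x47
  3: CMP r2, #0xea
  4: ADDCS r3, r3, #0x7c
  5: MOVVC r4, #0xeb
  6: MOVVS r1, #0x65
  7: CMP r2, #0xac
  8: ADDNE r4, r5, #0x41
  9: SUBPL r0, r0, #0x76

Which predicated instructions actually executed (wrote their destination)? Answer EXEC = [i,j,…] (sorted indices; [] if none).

EXEC = [2,5,8]

0: ✓ CMP  NZCV=1000
1: · MOVHI
2: ✓ MOVNE  r2←0x47
3: ✓ CMP  NZCV=0000
4: · ADDCS
5: ✓ MOVVC  r4←0xeb
6: · MOVVS
7: ✓ CMP  NZCV=1001
8: ✓ ADDNE  r4←0xef
9: · SUBPL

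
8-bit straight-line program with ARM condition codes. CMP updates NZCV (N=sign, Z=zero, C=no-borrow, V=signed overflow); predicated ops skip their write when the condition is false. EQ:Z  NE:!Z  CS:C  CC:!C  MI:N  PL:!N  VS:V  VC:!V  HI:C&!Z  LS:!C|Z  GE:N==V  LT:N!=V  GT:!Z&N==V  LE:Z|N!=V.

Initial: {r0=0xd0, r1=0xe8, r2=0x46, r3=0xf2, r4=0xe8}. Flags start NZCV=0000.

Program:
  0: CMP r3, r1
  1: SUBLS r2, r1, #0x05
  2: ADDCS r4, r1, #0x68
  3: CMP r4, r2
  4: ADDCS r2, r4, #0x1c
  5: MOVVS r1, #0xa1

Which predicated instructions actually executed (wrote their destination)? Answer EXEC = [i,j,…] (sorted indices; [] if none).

EXEC = [2,4]

[0] flags=0010 → (cmp)
[1] flags=0010 LS?F → skip
[2] flags=0010 CS?T → r4=0x50
[3] flags=0010 → (cmp)
[4] flags=0010 CS?T → r2=0x6c
[5] flags=0010 VS?F → skip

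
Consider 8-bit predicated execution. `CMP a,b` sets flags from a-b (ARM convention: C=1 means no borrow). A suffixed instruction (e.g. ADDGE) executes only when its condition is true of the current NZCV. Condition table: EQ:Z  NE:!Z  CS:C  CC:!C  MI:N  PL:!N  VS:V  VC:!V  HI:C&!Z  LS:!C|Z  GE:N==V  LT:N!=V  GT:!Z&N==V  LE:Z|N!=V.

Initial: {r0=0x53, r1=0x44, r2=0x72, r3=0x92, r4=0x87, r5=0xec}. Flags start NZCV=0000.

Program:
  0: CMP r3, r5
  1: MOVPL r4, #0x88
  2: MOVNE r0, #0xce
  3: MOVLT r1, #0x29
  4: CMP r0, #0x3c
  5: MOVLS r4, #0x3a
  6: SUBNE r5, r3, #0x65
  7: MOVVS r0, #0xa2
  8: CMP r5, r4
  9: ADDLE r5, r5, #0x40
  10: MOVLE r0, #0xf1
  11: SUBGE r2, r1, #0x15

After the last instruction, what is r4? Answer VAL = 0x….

[0] flags=1000 → (cmp)
[1] flags=1000 PL?F → skip
[2] flags=1000 NE?T → r0=0xce
[3] flags=1000 LT?T → r1=0x29
[4] flags=1010 → (cmp)
[5] flags=1010 LS?F → skip
[6] flags=1010 NE?T → r5=0x2d
[7] flags=1010 VS?F → skip
[8] flags=1001 → (cmp)
[9] flags=1001 LE?F → skip
[10] flags=1001 LE?F → skip
[11] flags=1001 GE?T → r2=0x14

VAL = 0x87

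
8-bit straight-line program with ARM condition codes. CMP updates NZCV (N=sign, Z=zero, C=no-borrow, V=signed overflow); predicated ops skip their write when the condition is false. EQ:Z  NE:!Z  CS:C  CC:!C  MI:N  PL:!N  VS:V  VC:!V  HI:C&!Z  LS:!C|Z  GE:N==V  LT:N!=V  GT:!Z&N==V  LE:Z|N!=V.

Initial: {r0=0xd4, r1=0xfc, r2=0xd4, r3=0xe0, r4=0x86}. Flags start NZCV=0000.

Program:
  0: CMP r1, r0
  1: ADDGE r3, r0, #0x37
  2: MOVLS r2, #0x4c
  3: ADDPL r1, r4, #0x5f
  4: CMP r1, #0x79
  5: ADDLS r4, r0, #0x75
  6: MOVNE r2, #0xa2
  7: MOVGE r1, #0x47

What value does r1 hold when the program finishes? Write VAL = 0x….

VAL = 0xe5

[0] flags=0010 → (cmp)
[1] flags=0010 GE?T → r3=0x0b
[2] flags=0010 LS?F → skip
[3] flags=0010 PL?T → r1=0xe5
[4] flags=0011 → (cmp)
[5] flags=0011 LS?F → skip
[6] flags=0011 NE?T → r2=0xa2
[7] flags=0011 GE?F → skip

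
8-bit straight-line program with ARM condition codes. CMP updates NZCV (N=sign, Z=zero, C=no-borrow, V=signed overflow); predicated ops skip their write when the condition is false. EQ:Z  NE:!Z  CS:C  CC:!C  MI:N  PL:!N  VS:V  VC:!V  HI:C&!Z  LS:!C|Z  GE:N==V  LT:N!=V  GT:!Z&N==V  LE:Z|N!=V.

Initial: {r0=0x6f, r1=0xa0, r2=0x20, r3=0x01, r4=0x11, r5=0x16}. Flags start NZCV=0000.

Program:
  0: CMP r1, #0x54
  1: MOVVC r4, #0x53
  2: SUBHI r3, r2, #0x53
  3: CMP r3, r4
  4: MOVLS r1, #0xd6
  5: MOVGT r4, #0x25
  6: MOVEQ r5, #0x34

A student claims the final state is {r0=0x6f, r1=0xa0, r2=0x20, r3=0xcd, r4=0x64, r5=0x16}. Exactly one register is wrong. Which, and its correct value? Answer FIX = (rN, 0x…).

0: ✓ CMP  NZCV=0011
1: · MOVVC
2: ✓ SUBHI  r3←0xcd
3: ✓ CMP  NZCV=1010
4: · MOVLS
5: · MOVGT
6: · MOVEQ

FIX = (r4, 0x11)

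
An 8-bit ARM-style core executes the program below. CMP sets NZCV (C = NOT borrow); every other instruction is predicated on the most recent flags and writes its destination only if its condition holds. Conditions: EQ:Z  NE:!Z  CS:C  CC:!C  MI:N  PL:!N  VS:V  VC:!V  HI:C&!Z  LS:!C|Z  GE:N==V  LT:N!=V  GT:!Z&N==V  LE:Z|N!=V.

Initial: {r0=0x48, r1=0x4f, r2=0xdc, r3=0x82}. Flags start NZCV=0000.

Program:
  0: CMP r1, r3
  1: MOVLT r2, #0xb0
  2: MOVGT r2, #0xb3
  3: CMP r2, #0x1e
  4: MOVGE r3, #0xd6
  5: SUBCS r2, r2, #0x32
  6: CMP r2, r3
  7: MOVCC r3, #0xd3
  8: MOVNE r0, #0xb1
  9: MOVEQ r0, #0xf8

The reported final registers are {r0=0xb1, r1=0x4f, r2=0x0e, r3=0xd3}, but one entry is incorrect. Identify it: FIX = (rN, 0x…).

FIX = (r2, 0x81)

0: ✓ CMP  NZCV=1001
1: · MOVLT
2: ✓ MOVGT  r2←0xb3
3: ✓ CMP  NZCV=1010
4: · MOVGE
5: ✓ SUBCS  r2←0x81
6: ✓ CMP  NZCV=1000
7: ✓ MOVCC  r3←0xd3
8: ✓ MOVNE  r0←0xb1
9: · MOVEQ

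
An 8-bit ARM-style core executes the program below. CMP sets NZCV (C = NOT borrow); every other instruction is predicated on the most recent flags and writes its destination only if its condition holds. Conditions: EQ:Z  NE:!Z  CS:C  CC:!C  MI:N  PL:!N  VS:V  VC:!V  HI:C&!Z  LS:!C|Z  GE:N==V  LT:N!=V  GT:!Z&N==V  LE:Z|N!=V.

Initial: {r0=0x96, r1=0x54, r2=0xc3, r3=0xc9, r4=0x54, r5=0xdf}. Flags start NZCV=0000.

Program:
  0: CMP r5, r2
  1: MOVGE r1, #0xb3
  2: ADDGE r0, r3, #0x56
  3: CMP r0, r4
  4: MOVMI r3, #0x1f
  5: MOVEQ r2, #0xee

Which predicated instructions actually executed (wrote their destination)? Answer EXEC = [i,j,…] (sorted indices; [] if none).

[0] flags=0010 → (cmp)
[1] flags=0010 GE?T → r1=0xb3
[2] flags=0010 GE?T → r0=0x1f
[3] flags=1000 → (cmp)
[4] flags=1000 MI?T → r3=0x1f
[5] flags=1000 EQ?F → skip

EXEC = [1,2,4]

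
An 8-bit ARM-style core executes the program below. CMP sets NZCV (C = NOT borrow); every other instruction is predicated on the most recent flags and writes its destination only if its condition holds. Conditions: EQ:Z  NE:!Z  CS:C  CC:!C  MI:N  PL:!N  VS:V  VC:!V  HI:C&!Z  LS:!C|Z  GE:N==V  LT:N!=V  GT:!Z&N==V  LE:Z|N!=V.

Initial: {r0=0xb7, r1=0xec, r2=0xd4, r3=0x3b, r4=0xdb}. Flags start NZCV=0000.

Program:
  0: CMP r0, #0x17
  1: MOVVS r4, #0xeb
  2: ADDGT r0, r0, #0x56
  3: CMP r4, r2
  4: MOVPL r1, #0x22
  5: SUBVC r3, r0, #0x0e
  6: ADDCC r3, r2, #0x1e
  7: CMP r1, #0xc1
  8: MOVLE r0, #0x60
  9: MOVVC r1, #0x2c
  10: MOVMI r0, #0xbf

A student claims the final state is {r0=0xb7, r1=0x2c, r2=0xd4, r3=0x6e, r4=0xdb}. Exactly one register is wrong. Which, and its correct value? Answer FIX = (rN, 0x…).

FIX = (r3, 0xa9)

[0] flags=1010 → (cmp)
[1] flags=1010 VS?F → skip
[2] flags=1010 GT?F → skip
[3] flags=0010 → (cmp)
[4] flags=0010 PL?T → r1=0x22
[5] flags=0010 VC?T → r3=0xa9
[6] flags=0010 CC?F → skip
[7] flags=0000 → (cmp)
[8] flags=0000 LE?F → skip
[9] flags=0000 VC?T → r1=0x2c
[10] flags=0000 MI?F → skip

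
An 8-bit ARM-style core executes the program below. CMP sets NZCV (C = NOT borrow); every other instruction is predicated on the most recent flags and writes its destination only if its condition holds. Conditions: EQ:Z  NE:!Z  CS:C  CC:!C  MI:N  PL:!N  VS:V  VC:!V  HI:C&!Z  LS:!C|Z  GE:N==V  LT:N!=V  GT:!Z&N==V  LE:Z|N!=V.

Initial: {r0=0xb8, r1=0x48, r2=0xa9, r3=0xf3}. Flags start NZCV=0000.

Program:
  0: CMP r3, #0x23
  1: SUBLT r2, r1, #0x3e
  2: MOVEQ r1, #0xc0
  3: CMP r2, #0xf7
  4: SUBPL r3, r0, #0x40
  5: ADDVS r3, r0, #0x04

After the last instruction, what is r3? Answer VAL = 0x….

VAL = 0x78

0: ✓ CMP  NZCV=1010
1: ✓ SUBLT  r2←0x0a
2: · MOVEQ
3: ✓ CMP  NZCV=0000
4: ✓ SUBPL  r3←0x78
5: · ADDVS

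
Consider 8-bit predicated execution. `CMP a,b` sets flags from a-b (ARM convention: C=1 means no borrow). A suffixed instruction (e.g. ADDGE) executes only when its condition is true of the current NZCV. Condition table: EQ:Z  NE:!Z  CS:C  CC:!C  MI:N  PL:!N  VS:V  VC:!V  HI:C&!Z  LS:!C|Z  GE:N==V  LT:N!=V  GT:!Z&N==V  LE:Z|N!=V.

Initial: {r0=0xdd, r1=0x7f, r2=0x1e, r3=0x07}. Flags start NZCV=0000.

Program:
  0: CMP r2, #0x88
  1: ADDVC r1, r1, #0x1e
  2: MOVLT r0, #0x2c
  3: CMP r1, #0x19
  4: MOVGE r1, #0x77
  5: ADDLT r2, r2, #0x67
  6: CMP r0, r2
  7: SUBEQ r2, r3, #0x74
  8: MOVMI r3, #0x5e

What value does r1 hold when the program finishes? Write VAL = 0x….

[0] flags=1001 → (cmp)
[1] flags=1001 VC?F → skip
[2] flags=1001 LT?F → skip
[3] flags=0010 → (cmp)
[4] flags=0010 GE?T → r1=0x77
[5] flags=0010 LT?F → skip
[6] flags=1010 → (cmp)
[7] flags=1010 EQ?F → skip
[8] flags=1010 MI?T → r3=0x5e

VAL = 0x77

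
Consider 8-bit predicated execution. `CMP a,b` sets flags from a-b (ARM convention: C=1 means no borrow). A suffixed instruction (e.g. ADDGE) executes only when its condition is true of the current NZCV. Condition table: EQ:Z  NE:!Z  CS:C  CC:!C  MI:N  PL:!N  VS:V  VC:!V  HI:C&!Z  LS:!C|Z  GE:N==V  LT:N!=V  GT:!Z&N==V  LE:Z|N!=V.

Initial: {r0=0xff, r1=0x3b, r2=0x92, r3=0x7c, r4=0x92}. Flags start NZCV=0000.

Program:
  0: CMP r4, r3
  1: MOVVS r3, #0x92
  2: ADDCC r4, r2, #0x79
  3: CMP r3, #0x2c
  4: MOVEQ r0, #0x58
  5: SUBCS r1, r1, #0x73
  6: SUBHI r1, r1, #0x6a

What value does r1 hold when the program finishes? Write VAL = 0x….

[0] flags=0011 → (cmp)
[1] flags=0011 VS?T → r3=0x92
[2] flags=0011 CC?F → skip
[3] flags=0011 → (cmp)
[4] flags=0011 EQ?F → skip
[5] flags=0011 CS?T → r1=0xc8
[6] flags=0011 HI?T → r1=0x5e

VAL = 0x5e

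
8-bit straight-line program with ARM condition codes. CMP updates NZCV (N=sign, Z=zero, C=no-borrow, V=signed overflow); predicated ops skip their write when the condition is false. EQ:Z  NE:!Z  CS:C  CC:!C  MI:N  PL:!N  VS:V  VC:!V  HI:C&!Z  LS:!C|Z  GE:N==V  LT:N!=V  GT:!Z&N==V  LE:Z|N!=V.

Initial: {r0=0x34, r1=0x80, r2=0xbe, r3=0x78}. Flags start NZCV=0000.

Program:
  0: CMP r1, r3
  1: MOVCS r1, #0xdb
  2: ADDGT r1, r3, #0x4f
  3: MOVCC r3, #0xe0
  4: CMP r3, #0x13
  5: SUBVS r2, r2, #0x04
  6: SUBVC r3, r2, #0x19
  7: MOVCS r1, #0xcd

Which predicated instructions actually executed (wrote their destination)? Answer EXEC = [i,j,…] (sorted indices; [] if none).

EXEC = [1,6,7]

0: ✓ CMP  NZCV=0011
1: ✓ MOVCS  r1←0xdb
2: · ADDGT
3: · MOVCC
4: ✓ CMP  NZCV=0010
5: · SUBVS
6: ✓ SUBVC  r3←0xa5
7: ✓ MOVCS  r1←0xcd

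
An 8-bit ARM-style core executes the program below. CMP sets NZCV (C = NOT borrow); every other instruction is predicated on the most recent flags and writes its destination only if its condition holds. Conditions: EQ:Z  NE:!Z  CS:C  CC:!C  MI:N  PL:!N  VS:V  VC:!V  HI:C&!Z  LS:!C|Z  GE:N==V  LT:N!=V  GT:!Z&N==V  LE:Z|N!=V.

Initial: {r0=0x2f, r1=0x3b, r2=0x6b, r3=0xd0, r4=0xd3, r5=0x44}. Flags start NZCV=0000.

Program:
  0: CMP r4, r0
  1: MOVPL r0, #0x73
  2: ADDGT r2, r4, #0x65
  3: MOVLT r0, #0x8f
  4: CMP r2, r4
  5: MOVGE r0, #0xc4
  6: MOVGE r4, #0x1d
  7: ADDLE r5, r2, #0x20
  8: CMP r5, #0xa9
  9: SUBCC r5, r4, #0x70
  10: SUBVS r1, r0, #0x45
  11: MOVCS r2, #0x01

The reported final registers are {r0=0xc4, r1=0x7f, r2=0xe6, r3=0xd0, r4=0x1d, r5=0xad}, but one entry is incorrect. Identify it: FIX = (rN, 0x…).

FIX = (r2, 0x6b)

[0] flags=1010 → (cmp)
[1] flags=1010 PL?F → skip
[2] flags=1010 GT?F → skip
[3] flags=1010 LT?T → r0=0x8f
[4] flags=1001 → (cmp)
[5] flags=1001 GE?T → r0=0xc4
[6] flags=1001 GE?T → r4=0x1d
[7] flags=1001 LE?F → skip
[8] flags=1001 → (cmp)
[9] flags=1001 CC?T → r5=0xad
[10] flags=1001 VS?T → r1=0x7f
[11] flags=1001 CS?F → skip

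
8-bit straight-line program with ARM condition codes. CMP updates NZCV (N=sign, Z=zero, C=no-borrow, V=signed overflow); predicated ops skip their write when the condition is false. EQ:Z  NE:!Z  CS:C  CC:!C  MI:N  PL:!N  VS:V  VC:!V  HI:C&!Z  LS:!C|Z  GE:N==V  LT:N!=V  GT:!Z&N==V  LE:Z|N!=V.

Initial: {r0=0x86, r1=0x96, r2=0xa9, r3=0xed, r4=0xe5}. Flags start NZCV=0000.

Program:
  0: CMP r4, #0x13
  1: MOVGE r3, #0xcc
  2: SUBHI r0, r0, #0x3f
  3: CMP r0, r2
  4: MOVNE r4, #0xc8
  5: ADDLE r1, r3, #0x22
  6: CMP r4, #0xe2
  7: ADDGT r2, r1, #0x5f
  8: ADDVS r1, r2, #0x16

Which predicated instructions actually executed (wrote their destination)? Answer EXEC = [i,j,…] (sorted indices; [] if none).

EXEC = [2,4]

0: ✓ CMP  NZCV=1010
1: · MOVGE
2: ✓ SUBHI  r0←0x47
3: ✓ CMP  NZCV=1001
4: ✓ MOVNE  r4←0xc8
5: · ADDLE
6: ✓ CMP  NZCV=1000
7: · ADDGT
8: · ADDVS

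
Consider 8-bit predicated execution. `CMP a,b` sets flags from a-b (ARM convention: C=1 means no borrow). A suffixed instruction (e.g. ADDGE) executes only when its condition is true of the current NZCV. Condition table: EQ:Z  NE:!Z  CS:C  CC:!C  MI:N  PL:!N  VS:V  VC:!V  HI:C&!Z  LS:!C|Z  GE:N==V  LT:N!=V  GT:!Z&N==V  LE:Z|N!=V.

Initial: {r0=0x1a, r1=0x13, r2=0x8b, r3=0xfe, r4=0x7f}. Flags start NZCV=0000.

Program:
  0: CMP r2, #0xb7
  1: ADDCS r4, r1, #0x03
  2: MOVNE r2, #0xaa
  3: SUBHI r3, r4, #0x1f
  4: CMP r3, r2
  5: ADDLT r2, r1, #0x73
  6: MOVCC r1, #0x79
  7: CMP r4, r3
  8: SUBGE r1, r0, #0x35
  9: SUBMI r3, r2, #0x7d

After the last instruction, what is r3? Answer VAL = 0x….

0: ✓ CMP  NZCV=1000
1: · ADDCS
2: ✓ MOVNE  r2←0xaa
3: · SUBHI
4: ✓ CMP  NZCV=0010
5: · ADDLT
6: · MOVCC
7: ✓ CMP  NZCV=1001
8: ✓ SUBGE  r1←0xe5
9: ✓ SUBMI  r3←0x2d

VAL = 0x2d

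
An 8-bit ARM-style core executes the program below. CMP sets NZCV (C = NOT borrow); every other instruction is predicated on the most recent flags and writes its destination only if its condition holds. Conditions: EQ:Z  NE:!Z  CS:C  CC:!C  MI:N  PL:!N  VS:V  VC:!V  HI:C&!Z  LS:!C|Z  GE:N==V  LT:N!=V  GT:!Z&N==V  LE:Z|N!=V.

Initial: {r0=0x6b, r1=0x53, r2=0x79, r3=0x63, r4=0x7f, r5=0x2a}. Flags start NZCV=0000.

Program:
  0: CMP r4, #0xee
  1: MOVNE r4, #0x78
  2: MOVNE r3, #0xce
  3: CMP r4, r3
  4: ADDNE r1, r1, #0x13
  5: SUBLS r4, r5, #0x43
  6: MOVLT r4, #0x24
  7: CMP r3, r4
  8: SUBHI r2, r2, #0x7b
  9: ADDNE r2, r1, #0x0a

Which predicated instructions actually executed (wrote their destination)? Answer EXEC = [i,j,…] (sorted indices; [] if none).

EXEC = [1,2,4,5,9]

[0] flags=1001 → (cmp)
[1] flags=1001 NE?T → r4=0x78
[2] flags=1001 NE?T → r3=0xce
[3] flags=1001 → (cmp)
[4] flags=1001 NE?T → r1=0x66
[5] flags=1001 LS?T → r4=0xe7
[6] flags=1001 LT?F → skip
[7] flags=1000 → (cmp)
[8] flags=1000 HI?F → skip
[9] flags=1000 NE?T → r2=0x70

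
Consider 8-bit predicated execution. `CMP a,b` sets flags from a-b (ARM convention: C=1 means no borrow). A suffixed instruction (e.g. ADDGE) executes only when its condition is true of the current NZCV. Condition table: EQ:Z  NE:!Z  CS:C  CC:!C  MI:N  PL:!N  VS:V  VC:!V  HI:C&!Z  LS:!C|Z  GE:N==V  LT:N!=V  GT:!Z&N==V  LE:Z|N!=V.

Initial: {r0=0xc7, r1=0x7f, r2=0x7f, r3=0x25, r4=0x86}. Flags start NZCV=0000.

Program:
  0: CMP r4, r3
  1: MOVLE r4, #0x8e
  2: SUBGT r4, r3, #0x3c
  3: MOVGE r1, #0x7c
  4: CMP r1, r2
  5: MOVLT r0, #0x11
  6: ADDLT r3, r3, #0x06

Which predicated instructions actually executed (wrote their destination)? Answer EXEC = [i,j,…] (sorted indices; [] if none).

EXEC = [1]

[0] flags=0011 → (cmp)
[1] flags=0011 LE?T → r4=0x8e
[2] flags=0011 GT?F → skip
[3] flags=0011 GE?F → skip
[4] flags=0110 → (cmp)
[5] flags=0110 LT?F → skip
[6] flags=0110 LT?F → skip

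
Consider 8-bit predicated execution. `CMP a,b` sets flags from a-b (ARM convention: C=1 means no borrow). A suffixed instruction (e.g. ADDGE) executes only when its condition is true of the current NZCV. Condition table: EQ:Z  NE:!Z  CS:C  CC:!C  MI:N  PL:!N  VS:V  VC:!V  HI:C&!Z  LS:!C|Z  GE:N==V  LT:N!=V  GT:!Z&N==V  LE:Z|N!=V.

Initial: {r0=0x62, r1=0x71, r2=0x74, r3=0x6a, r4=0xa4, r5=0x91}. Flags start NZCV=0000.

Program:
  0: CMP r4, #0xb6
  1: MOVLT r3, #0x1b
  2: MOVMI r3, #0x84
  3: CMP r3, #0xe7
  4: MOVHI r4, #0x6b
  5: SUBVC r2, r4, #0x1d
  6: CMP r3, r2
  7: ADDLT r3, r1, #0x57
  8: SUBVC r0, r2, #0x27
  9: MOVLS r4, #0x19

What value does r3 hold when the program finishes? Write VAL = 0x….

[0] flags=1000 → (cmp)
[1] flags=1000 LT?T → r3=0x1b
[2] flags=1000 MI?T → r3=0x84
[3] flags=1000 → (cmp)
[4] flags=1000 HI?F → skip
[5] flags=1000 VC?T → r2=0x87
[6] flags=1000 → (cmp)
[7] flags=1000 LT?T → r3=0xc8
[8] flags=1000 VC?T → r0=0x60
[9] flags=1000 LS?T → r4=0x19

VAL = 0xc8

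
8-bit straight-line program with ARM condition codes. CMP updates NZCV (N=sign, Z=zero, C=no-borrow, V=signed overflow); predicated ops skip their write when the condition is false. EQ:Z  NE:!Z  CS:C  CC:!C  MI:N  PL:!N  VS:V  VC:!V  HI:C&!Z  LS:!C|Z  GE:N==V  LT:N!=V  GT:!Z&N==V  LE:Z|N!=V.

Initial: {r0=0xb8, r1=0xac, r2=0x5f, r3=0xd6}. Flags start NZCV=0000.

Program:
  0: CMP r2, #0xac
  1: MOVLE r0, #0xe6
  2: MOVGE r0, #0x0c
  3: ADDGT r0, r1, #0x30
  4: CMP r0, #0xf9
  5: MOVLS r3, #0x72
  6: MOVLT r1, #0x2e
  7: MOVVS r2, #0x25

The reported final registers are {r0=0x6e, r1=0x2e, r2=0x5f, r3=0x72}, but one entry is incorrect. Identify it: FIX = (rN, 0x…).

FIX = (r0, 0xdc)

0: ✓ CMP  NZCV=1001
1: · MOVLE
2: ✓ MOVGE  r0←0x0c
3: ✓ ADDGT  r0←0xdc
4: ✓ CMP  NZCV=1000
5: ✓ MOVLS  r3←0x72
6: ✓ MOVLT  r1←0x2e
7: · MOVVS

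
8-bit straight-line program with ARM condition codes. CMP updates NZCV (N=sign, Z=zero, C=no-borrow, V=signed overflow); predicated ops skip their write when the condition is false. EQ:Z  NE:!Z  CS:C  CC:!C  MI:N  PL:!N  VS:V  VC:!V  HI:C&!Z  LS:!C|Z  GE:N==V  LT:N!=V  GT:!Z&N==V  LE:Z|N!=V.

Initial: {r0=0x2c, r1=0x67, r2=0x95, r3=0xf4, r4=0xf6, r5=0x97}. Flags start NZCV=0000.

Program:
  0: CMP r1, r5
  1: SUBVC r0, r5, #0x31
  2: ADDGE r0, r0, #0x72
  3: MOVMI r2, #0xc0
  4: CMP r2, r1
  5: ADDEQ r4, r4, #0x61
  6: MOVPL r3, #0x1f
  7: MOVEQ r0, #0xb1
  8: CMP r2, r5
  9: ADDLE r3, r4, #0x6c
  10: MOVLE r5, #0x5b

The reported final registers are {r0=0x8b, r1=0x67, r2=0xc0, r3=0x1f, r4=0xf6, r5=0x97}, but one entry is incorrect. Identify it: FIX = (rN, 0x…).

[0] flags=1001 → (cmp)
[1] flags=1001 VC?F → skip
[2] flags=1001 GE?T → r0=0x9e
[3] flags=1001 MI?T → r2=0xc0
[4] flags=0011 → (cmp)
[5] flags=0011 EQ?F → skip
[6] flags=0011 PL?T → r3=0x1f
[7] flags=0011 EQ?F → skip
[8] flags=0010 → (cmp)
[9] flags=0010 LE?F → skip
[10] flags=0010 LE?F → skip

FIX = (r0, 0x9e)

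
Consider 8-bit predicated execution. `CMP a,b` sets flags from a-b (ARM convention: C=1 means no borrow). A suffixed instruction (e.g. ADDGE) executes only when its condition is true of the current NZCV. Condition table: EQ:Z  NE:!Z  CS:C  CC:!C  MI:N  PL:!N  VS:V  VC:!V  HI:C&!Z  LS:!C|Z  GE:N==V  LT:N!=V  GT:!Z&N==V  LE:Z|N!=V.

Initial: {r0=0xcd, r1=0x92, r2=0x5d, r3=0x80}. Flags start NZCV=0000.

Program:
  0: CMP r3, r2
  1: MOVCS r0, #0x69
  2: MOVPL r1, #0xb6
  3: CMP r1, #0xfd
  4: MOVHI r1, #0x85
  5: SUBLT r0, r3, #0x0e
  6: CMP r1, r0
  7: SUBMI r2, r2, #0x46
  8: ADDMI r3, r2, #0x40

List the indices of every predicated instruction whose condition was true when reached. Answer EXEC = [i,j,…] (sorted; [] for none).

EXEC = [1,2,5]

[0] flags=0011 → (cmp)
[1] flags=0011 CS?T → r0=0x69
[2] flags=0011 PL?T → r1=0xb6
[3] flags=1000 → (cmp)
[4] flags=1000 HI?F → skip
[5] flags=1000 LT?T → r0=0x72
[6] flags=0011 → (cmp)
[7] flags=0011 MI?F → skip
[8] flags=0011 MI?F → skip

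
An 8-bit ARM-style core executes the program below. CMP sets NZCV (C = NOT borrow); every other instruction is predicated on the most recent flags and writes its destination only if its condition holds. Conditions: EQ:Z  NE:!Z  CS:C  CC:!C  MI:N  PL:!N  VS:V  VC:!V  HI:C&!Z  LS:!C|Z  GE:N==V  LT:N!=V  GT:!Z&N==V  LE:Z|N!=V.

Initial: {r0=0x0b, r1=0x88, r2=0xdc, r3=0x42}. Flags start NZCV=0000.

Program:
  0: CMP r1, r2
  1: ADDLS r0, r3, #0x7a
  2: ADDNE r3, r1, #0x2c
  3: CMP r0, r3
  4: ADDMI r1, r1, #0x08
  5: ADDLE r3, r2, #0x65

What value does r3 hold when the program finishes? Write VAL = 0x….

VAL = 0xb4

[0] flags=1000 → (cmp)
[1] flags=1000 LS?T → r0=0xbc
[2] flags=1000 NE?T → r3=0xb4
[3] flags=0010 → (cmp)
[4] flags=0010 MI?F → skip
[5] flags=0010 LE?F → skip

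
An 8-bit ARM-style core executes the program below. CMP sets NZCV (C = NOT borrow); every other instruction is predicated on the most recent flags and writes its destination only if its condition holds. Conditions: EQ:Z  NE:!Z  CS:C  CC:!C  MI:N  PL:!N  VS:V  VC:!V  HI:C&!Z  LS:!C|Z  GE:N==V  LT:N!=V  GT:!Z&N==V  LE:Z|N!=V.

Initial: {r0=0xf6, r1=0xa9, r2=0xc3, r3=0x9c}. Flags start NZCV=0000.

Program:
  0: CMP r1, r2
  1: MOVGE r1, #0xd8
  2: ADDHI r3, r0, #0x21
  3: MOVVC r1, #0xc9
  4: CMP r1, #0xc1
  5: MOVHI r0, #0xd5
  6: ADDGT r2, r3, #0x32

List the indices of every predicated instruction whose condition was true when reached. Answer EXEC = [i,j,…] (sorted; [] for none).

0: ✓ CMP  NZCV=1000
1: · MOVGE
2: · ADDHI
3: ✓ MOVVC  r1←0xc9
4: ✓ CMP  NZCV=0010
5: ✓ MOVHI  r0←0xd5
6: ✓ ADDGT  r2←0xce

EXEC = [3,5,6]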